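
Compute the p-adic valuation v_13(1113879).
v_13(1113879) = 5

v_13(n) is the largest exponent k such that 13^k divides n. Factor out: 1113879 = 13^5 · 3. (Sign doesn't affect v_p.) So v_13(1113879) = 5.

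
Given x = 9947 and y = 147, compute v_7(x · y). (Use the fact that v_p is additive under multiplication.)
v_7(1462209) = 5

v_p(x) = 3 (factor: 9947 = 7^3 · 29); v_p(y) = 2 (factor: 147 = 7^2 · 3). Additivity: v_p(xy) = v_p(x) + v_p(y) = 3 + 2 = 5. (Direct check: xy = 1462209 = 7^5 · (87).)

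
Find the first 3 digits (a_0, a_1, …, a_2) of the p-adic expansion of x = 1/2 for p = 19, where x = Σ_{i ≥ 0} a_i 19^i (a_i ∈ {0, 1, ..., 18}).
(a_0, …, a_2) = (10, 9, 9)

v_19(1/2) = 0 (numerator and denominator both coprime to 19), so x ∈ ℤ_19^×. Compute digits iteratively via a_i = x_i mod 19, x_{i+1} = (x_i − a_i)/19, with x_0 = x:
  x_0 = 1/2;  a_0 = 10;  x_1 = (x_0 − 10)/19 = -1/2
  x_1 = -1/2;  a_1 = 9;  x_2 = (x_1 − 9)/19 = -1/2
  x_2 = -1/2;  a_2 = 9;  x_3 = (x_2 − 9)/19 = -1/2
Digits: (10, 9, 9).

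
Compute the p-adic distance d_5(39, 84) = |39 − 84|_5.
d_5(39, 84) = 1/5

Step 1 — x − y = 39 − 84 = -45. Step 2 — v_5(-45) = 1 (factor: -45 = −(5^1 · 9); the sign does not affect v_p). Step 3 — |x − y|_5 = 5^{-1} = 1/5.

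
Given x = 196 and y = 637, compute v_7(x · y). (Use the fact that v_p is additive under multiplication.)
v_7(124852) = 4

v_p(x) = 2 (factor: 196 = 7^2 · 4); v_p(y) = 2 (factor: 637 = 7^2 · 13). Additivity: v_p(xy) = v_p(x) + v_p(y) = 2 + 2 = 4. (Direct check: xy = 124852 = 7^4 · (52).)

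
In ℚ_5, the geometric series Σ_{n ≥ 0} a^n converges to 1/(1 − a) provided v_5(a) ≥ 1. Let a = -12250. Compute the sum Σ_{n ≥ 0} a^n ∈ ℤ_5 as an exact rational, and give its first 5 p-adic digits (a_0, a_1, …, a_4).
Σ a^n = 1/(1 − a) = 1/12251;  first 5 digits = (1, 0, 0, 2, 0)

v_5(a) = 3 ≥ 1, so the series converges in ℤ_5 to 1/(1 − a) = 1/(1 − (-12250)) = 1/12251. Expand this rational in ℤ_5: compute digits iteratively via d_i = x_i mod 5, x_{i+1} = (x_i − d_i)/5. The first 5 digits are (1, 0, 0, 2, 0).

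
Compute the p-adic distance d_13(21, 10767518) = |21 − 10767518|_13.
d_13(21, 10767518) = 1/371293

Step 1 — x − y = 21 − 10767518 = -10767497. Step 2 — v_13(-10767497) = 5 (factor: -10767497 = −(13^5 · 29); the sign does not affect v_p). Step 3 — |x − y|_13 = 13^{-5} = 1/371293.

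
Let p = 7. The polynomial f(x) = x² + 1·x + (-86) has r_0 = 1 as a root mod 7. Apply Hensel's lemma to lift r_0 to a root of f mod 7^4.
r_3 = 911 (mod 2401)

Hensel: r_{i+1} = r_i − f(r_i)·(f′(r_i))^{-1} mod 7^{i+2}, f′(x) = 2x + 1. Iterate:
  r_0 = 1 (mod 7)
  r_1 = 29 (mod 49)
  r_2 = 225 (mod 343)
  r_3 = 911 (mod 2401)
Final: r = 911 satisfies f(r) ≡ 0 mod 7^4.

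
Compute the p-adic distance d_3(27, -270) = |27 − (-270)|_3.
d_3(27, -270) = 1/27

Step 1 — x − y = 27 − (-270) = 297. Step 2 — v_3(297) = 3 (factor: 297 = (3^3 · 11); the sign does not affect v_p). Step 3 — |x − y|_3 = 3^{-3} = 1/27.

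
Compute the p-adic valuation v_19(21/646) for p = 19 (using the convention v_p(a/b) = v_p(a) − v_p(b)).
v_19(21/646) = -1

Factor powers of 19 from the numerator and denominator of the reduced fraction: 21 = 19^0 · 21 and 646 = 19^1 · 34. Apply v_p(a/b) = v_p(a) − v_p(b): v_19(21/646) = 0 − 1 = -1.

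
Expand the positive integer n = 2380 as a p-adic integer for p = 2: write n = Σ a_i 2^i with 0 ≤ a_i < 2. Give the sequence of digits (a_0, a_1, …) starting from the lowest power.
(a_0, a_1, …) = (0, 0, 1, 1, 0, 0, 1, 0, 1, 0, 0, 1)

Repeated division by 2 gives the digits low-to-high: 2380 = 1·2^2 + 1·2^3 + 1·2^6 + 1·2^8 + 1·2^11. Digit sequence: (0, 0, 1, 1, 0, 0, 1, 0, 1, 0, 0, 1).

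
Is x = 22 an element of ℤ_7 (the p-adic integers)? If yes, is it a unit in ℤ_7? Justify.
x ∈ ℤ_7^× (unit); v_7(x) = 0

ℤ_7 = {x ∈ ℚ_7 : v_7(x) ≥ 0} and ℤ_7^× = {x ∈ ℤ_7 : v_7(x) = 0}. Here v_7(22) = v_7(num) − v_7(den) = 0; compare against these criteria.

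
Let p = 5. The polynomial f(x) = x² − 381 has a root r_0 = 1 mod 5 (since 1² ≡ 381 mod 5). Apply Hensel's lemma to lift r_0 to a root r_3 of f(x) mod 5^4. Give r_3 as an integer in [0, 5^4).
r_3 = 391 (mod 625)

Hensel's recurrence: r_{i+1} = r_i − f(r_i)·(f′(r_i))^{-1} mod 5^{i+2}, with f′(x) = 2x. Iterate:
  r_0 = 1 (mod 5)
  r_1 = 16 (mod 25)
  r_2 = 16 (mod 125)
  r_3 = 391 (mod 625)
Final: r_3 = 391, and one checks f(r_3) ≡ 0 mod 5^4.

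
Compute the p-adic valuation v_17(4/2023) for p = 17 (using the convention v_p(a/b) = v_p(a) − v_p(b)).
v_17(4/2023) = -2

Factor powers of 17 from the numerator and denominator of the reduced fraction: 4 = 17^0 · 4 and 2023 = 17^2 · 7. Apply v_p(a/b) = v_p(a) − v_p(b): v_17(4/2023) = 0 − 2 = -2.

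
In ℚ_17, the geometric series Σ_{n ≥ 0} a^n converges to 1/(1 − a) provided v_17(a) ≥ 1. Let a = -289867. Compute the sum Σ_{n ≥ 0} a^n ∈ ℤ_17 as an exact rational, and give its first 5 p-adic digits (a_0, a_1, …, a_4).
Σ a^n = 1/(1 − a) = 1/289868;  first 5 digits = (1, 0, 0, 9, 13)

v_17(a) = 3 ≥ 1, so the series converges in ℤ_17 to 1/(1 − a) = 1/(1 − (-289867)) = 1/289868. Expand this rational in ℤ_17: compute digits iteratively via d_i = x_i mod 17, x_{i+1} = (x_i − d_i)/17. The first 5 digits are (1, 0, 0, 9, 13).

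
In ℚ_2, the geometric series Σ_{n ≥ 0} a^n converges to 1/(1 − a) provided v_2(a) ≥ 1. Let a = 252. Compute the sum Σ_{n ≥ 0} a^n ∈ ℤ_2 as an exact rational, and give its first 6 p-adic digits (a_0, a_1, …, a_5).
Σ a^n = 1/(1 − a) = -1/251;  first 6 digits = (1, 0, 1, 1, 0, 0)

v_2(a) = 2 ≥ 1, so the series converges in ℤ_2 to 1/(1 − a) = 1/(1 − 252) = -1/251. Expand this rational in ℤ_2: compute digits iteratively via d_i = x_i mod 2, x_{i+1} = (x_i − d_i)/2. The first 6 digits are (1, 0, 1, 1, 0, 0).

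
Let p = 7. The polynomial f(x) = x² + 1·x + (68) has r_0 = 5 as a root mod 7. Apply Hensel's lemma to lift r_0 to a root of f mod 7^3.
r_2 = 152 (mod 343)

Hensel: r_{i+1} = r_i − f(r_i)·(f′(r_i))^{-1} mod 7^{i+2}, f′(x) = 2x + 1. Iterate:
  r_0 = 5 (mod 7)
  r_1 = 5 (mod 49)
  r_2 = 152 (mod 343)
Final: r = 152 satisfies f(r) ≡ 0 mod 7^3.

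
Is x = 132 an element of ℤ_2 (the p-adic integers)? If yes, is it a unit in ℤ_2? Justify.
x ∈ ℤ_2 but not a unit; v_2(x) = 2 > 0

ℤ_2 = {x ∈ ℚ_2 : v_2(x) ≥ 0} and ℤ_2^× = {x ∈ ℤ_2 : v_2(x) = 0}. Here v_2(132) = v_2(num) − v_2(den) = 2; compare against these criteria.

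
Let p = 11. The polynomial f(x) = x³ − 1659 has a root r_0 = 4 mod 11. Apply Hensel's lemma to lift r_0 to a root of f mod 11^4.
r_3 = 12896 (mod 14641)

Hensel: r_{i+1} = r_i − f(r_i)/f′(r_i) mod 11^{i+2}, where f′(x) = 3x². Iterate:
  r_0 = 4 (mod 11)
  r_1 = 70 (mod 121)
  r_2 = 917 (mod 1331)
  r_3 = 12896 (mod 14641)
Final: r = 12896 with f(r) ≡ 0 mod 11^4.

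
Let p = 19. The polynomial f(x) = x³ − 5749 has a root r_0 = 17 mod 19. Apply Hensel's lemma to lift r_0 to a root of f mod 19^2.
r_1 = 207 (mod 361)

Hensel: r_{i+1} = r_i − f(r_i)/f′(r_i) mod 19^{i+2}, where f′(x) = 3x². Iterate:
  r_0 = 17 (mod 19)
  r_1 = 207 (mod 361)
Final: r = 207 with f(r) ≡ 0 mod 19^2.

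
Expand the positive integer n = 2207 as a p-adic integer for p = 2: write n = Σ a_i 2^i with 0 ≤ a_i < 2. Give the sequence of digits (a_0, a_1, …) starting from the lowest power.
(a_0, a_1, …) = (1, 1, 1, 1, 1, 0, 0, 1, 0, 0, 0, 1)

Repeated division by 2 gives the digits low-to-high: 2207 = 1 + 1·2^1 + 1·2^2 + 1·2^3 + 1·2^4 + 1·2^7 + 1·2^11. Digit sequence: (1, 1, 1, 1, 1, 0, 0, 1, 0, 0, 0, 1).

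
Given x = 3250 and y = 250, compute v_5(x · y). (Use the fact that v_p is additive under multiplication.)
v_5(812500) = 6

v_p(x) = 3 (factor: 3250 = 5^3 · 26); v_p(y) = 3 (factor: 250 = 5^3 · 2). Additivity: v_p(xy) = v_p(x) + v_p(y) = 3 + 3 = 6. (Direct check: xy = 812500 = 5^6 · (52).)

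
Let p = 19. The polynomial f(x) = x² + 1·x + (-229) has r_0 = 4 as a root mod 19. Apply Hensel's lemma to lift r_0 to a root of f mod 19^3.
r_2 = 5001 (mod 6859)

Hensel: r_{i+1} = r_i − f(r_i)·(f′(r_i))^{-1} mod 19^{i+2}, f′(x) = 2x + 1. Iterate:
  r_0 = 4 (mod 19)
  r_1 = 308 (mod 361)
  r_2 = 5001 (mod 6859)
Final: r = 5001 satisfies f(r) ≡ 0 mod 19^3.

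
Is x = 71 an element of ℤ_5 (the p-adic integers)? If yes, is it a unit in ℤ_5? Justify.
x ∈ ℤ_5^× (unit); v_5(x) = 0

ℤ_5 = {x ∈ ℚ_5 : v_5(x) ≥ 0} and ℤ_5^× = {x ∈ ℤ_5 : v_5(x) = 0}. Here v_5(71) = v_5(num) − v_5(den) = 0; compare against these criteria.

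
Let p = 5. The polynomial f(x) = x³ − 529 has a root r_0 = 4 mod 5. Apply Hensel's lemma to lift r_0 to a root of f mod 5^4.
r_3 = 484 (mod 625)

Hensel: r_{i+1} = r_i − f(r_i)/f′(r_i) mod 5^{i+2}, where f′(x) = 3x². Iterate:
  r_0 = 4 (mod 5)
  r_1 = 9 (mod 25)
  r_2 = 109 (mod 125)
  r_3 = 484 (mod 625)
Final: r = 484 with f(r) ≡ 0 mod 5^4.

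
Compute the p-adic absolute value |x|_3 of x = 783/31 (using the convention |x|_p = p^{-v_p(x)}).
|783/31|_3 = 1/27

Step 1 — compute v_3(x) by factoring powers of 3 out of the numerator and denominator: v_3(783/31) = 3. Step 2 — apply |x|_p = p^{-v_p(x)} = 3^{-3} = 1/27.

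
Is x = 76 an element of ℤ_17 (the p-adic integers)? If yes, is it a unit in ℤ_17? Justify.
x ∈ ℤ_17^× (unit); v_17(x) = 0

ℤ_17 = {x ∈ ℚ_17 : v_17(x) ≥ 0} and ℤ_17^× = {x ∈ ℤ_17 : v_17(x) = 0}. Here v_17(76) = v_17(num) − v_17(den) = 0; compare against these criteria.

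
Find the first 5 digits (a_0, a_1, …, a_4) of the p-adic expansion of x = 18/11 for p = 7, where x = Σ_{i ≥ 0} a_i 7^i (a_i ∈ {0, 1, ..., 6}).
(a_0, …, a_4) = (1, 2, 1, 3, 4)

v_7(18/11) = 0 (numerator and denominator both coprime to 7), so x ∈ ℤ_7^×. Compute digits iteratively via a_i = x_i mod 7, x_{i+1} = (x_i − a_i)/7, with x_0 = x:
  x_0 = 18/11;  a_0 = 1;  x_1 = (x_0 − 1)/7 = 1/11
  x_1 = 1/11;  a_1 = 2;  x_2 = (x_1 − 2)/7 = -3/11
  x_2 = -3/11;  a_2 = 1;  x_3 = (x_2 − 1)/7 = -2/11
  x_3 = -2/11;  a_3 = 3;  x_4 = (x_3 − 3)/7 = -5/11
  x_4 = -5/11;  a_4 = 4;  x_5 = (x_4 − 4)/7 = -7/11
Digits: (1, 2, 1, 3, 4).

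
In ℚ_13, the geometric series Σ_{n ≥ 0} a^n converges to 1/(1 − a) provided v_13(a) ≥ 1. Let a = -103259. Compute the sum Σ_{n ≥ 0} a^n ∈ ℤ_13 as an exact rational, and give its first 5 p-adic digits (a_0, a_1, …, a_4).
Σ a^n = 1/(1 − a) = 1/103260;  first 5 digits = (1, 0, 0, 5, 9)

v_13(a) = 3 ≥ 1, so the series converges in ℤ_13 to 1/(1 − a) = 1/(1 − (-103259)) = 1/103260. Expand this rational in ℤ_13: compute digits iteratively via d_i = x_i mod 13, x_{i+1} = (x_i − d_i)/13. The first 5 digits are (1, 0, 0, 5, 9).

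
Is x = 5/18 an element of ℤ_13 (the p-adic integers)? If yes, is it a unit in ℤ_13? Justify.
x ∈ ℤ_13^× (unit); v_13(x) = 0

ℤ_13 = {x ∈ ℚ_13 : v_13(x) ≥ 0} and ℤ_13^× = {x ∈ ℤ_13 : v_13(x) = 0}. Here v_13(5/18) = v_13(num) − v_13(den) = 0; compare against these criteria.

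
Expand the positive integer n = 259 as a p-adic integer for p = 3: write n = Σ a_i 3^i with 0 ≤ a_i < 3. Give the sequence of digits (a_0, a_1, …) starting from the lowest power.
(a_0, a_1, …) = (1, 2, 1, 0, 0, 1)

Repeated division by 3 gives the digits low-to-high: 259 = 1 + 2·3^1 + 1·3^2 + 1·3^5. Digit sequence: (1, 2, 1, 0, 0, 1).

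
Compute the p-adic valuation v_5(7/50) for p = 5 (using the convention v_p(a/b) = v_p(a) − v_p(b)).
v_5(7/50) = -2

Factor powers of 5 from the numerator and denominator of the reduced fraction: 7 = 5^0 · 7 and 50 = 5^2 · 2. Apply v_p(a/b) = v_p(a) − v_p(b): v_5(7/50) = 0 − 2 = -2.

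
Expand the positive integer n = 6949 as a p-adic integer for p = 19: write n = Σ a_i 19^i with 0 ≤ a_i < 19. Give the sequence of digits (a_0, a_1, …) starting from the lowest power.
(a_0, a_1, …) = (14, 4, 0, 1)

Repeated division by 19 gives the digits low-to-high: 6949 = 14 + 4·19^1 + 1·19^3. Digit sequence: (14, 4, 0, 1).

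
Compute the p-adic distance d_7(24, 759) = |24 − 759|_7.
d_7(24, 759) = 1/49

Step 1 — x − y = 24 − 759 = -735. Step 2 — v_7(-735) = 2 (factor: -735 = −(7^2 · 15); the sign does not affect v_p). Step 3 — |x − y|_7 = 7^{-2} = 1/49.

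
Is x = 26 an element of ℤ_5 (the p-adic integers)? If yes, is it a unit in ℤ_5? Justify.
x ∈ ℤ_5^× (unit); v_5(x) = 0

ℤ_5 = {x ∈ ℚ_5 : v_5(x) ≥ 0} and ℤ_5^× = {x ∈ ℤ_5 : v_5(x) = 0}. Here v_5(26) = v_5(num) − v_5(den) = 0; compare against these criteria.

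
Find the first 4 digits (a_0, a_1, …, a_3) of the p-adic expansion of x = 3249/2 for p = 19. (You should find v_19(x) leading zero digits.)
(a_0, …, a_3) = (0, 0, 14, 9)

v_19(3249/2) = 2, so a_0 = ... = a_1 = 0. Factor out: x = 19^2 · u with u = 9/2 a unit in ℤ_19. Expand u iteratively via a_{v+i} = u_i mod 19, u_{i+1} = (u_i − a_{v+i})/19:
  u_0 = 9/2;  a_2 = 14;  u_1 = (u_0 − 14)/19 = -1/2
  u_1 = -1/2;  a_3 = 9;  u_2 = (u_1 − 9)/19 = -1/2
Digits: (0, 0, 14, 9).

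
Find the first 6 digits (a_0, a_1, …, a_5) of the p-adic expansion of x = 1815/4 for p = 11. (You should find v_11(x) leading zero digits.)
(a_0, …, a_5) = (0, 0, 1, 3, 8, 2)

v_11(1815/4) = 2, so a_0 = ... = a_1 = 0. Factor out: x = 11^2 · u with u = 15/4 a unit in ℤ_11. Expand u iteratively via a_{v+i} = u_i mod 11, u_{i+1} = (u_i − a_{v+i})/11:
  u_0 = 15/4;  a_2 = 1;  u_1 = (u_0 − 1)/11 = 1/4
  u_1 = 1/4;  a_3 = 3;  u_2 = (u_1 − 3)/11 = -1/4
  u_2 = -1/4;  a_4 = 8;  u_3 = (u_2 − 8)/11 = -3/4
  u_3 = -3/4;  a_5 = 2;  u_4 = (u_3 − 2)/11 = -1/4
Digits: (0, 0, 1, 3, 8, 2).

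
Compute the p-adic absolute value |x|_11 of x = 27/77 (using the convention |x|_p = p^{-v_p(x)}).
|27/77|_11 = 11

Step 1 — compute v_11(x) by factoring powers of 11 out of the numerator and denominator: v_11(27/77) = -1. Step 2 — apply |x|_p = p^{-v_p(x)} = 11^{1} = 11.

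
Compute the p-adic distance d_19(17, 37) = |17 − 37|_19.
d_19(17, 37) = 1

Step 1 — x − y = 17 − 37 = -20. Step 2 — v_19(-20) = 0 (factor: -20 = −(19^0 · 20); the sign does not affect v_p). Step 3 — |x − y|_19 = 19^{0} = 1.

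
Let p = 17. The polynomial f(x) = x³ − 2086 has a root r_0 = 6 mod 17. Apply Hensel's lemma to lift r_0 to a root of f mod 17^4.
r_3 = 37695 (mod 83521)

Hensel: r_{i+1} = r_i − f(r_i)/f′(r_i) mod 17^{i+2}, where f′(x) = 3x². Iterate:
  r_0 = 6 (mod 17)
  r_1 = 125 (mod 289)
  r_2 = 3304 (mod 4913)
  r_3 = 37695 (mod 83521)
Final: r = 37695 with f(r) ≡ 0 mod 17^4.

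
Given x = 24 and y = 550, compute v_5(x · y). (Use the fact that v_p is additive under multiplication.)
v_5(13200) = 2

v_p(x) = 0 (factor: 24 = 5^0 · 24); v_p(y) = 2 (factor: 550 = 5^2 · 22). Additivity: v_p(xy) = v_p(x) + v_p(y) = 0 + 2 = 2. (Direct check: xy = 13200 = 5^2 · (528).)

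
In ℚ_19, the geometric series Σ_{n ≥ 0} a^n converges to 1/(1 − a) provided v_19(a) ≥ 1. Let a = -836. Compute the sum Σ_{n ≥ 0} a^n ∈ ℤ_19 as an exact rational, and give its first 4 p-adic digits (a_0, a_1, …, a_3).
Σ a^n = 1/(1 − a) = 1/837;  first 4 digits = (1, 13, 14, 18)

v_19(a) = 1 ≥ 1, so the series converges in ℤ_19 to 1/(1 − a) = 1/(1 − (-836)) = 1/837. Expand this rational in ℤ_19: compute digits iteratively via d_i = x_i mod 19, x_{i+1} = (x_i − d_i)/19. The first 4 digits are (1, 13, 14, 18).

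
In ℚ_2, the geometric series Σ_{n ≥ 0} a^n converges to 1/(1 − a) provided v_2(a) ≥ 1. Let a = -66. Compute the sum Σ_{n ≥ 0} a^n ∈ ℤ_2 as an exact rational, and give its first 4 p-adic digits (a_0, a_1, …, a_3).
Σ a^n = 1/(1 − a) = 1/67;  first 4 digits = (1, 1, 0, 1)

v_2(a) = 1 ≥ 1, so the series converges in ℤ_2 to 1/(1 − a) = 1/(1 − (-66)) = 1/67. Expand this rational in ℤ_2: compute digits iteratively via d_i = x_i mod 2, x_{i+1} = (x_i − d_i)/2. The first 4 digits are (1, 1, 0, 1).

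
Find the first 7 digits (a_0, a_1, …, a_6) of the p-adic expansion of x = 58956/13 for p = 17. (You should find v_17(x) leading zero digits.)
(a_0, …, a_6) = (0, 0, 0, 14, 11, 15, 3)

v_17(58956/13) = 3, so a_0 = ... = a_2 = 0. Factor out: x = 17^3 · u with u = 12/13 a unit in ℤ_17. Expand u iteratively via a_{v+i} = u_i mod 17, u_{i+1} = (u_i − a_{v+i})/17:
  u_0 = 12/13;  a_3 = 14;  u_1 = (u_0 − 14)/17 = -10/13
  u_1 = -10/13;  a_4 = 11;  u_2 = (u_1 − 11)/17 = -9/13
  u_2 = -9/13;  a_5 = 15;  u_3 = (u_2 − 15)/17 = -12/13
  u_3 = -12/13;  a_6 = 3;  u_4 = (u_3 − 3)/17 = -3/13
Digits: (0, 0, 0, 14, 11, 15, 3).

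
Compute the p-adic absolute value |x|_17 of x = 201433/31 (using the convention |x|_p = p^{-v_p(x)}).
|201433/31|_17 = 1/4913

Step 1 — compute v_17(x) by factoring powers of 17 out of the numerator and denominator: v_17(201433/31) = 3. Step 2 — apply |x|_p = p^{-v_p(x)} = 17^{-3} = 1/4913.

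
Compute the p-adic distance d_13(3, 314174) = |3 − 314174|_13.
d_13(3, 314174) = 1/28561

Step 1 — x − y = 3 − 314174 = -314171. Step 2 — v_13(-314171) = 4 (factor: -314171 = −(13^4 · 11); the sign does not affect v_p). Step 3 — |x − y|_13 = 13^{-4} = 1/28561.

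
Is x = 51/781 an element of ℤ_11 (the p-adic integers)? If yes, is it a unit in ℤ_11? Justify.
x ∉ ℤ_11 (v_11(x) = -1 < 0)

ℤ_11 = {x ∈ ℚ_11 : v_11(x) ≥ 0} and ℤ_11^× = {x ∈ ℤ_11 : v_11(x) = 0}. Here v_11(51/781) = v_11(num) − v_11(den) = -1; compare against these criteria.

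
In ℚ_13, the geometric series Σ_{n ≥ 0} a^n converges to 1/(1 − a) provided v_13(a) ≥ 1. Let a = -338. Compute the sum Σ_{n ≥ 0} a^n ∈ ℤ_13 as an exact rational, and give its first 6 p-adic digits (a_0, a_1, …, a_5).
Σ a^n = 1/(1 − a) = 1/339;  first 6 digits = (1, 0, 11, 12, 3, 0)

v_13(a) = 2 ≥ 1, so the series converges in ℤ_13 to 1/(1 − a) = 1/(1 − (-338)) = 1/339. Expand this rational in ℤ_13: compute digits iteratively via d_i = x_i mod 13, x_{i+1} = (x_i − d_i)/13. The first 6 digits are (1, 0, 11, 12, 3, 0).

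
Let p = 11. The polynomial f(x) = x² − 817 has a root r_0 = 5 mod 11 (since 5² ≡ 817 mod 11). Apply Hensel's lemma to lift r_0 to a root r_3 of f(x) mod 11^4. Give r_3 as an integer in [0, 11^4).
r_3 = 2843 (mod 14641)

Hensel's recurrence: r_{i+1} = r_i − f(r_i)·(f′(r_i))^{-1} mod 11^{i+2}, with f′(x) = 2x. Iterate:
  r_0 = 5 (mod 11)
  r_1 = 60 (mod 121)
  r_2 = 181 (mod 1331)
  r_3 = 2843 (mod 14641)
Final: r_3 = 2843, and one checks f(r_3) ≡ 0 mod 11^4.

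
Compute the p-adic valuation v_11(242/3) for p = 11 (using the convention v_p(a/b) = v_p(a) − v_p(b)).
v_11(242/3) = 2

Factor powers of 11 from the numerator and denominator of the reduced fraction: 242 = 11^2 · 2 and 3 = 11^0 · 3. Apply v_p(a/b) = v_p(a) − v_p(b): v_11(242/3) = 2 − 0 = 2.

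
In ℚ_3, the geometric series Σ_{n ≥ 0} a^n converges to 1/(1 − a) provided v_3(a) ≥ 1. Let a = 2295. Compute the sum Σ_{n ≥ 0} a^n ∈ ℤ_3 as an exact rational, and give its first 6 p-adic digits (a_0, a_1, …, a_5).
Σ a^n = 1/(1 − a) = -1/2294;  first 6 digits = (1, 0, 0, 1, 1, 0)

v_3(a) = 3 ≥ 1, so the series converges in ℤ_3 to 1/(1 − a) = 1/(1 − 2295) = -1/2294. Expand this rational in ℤ_3: compute digits iteratively via d_i = x_i mod 3, x_{i+1} = (x_i − d_i)/3. The first 6 digits are (1, 0, 0, 1, 1, 0).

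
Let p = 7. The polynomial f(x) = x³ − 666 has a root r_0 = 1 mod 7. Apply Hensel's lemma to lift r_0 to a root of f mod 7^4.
r_3 = 2003 (mod 2401)

Hensel: r_{i+1} = r_i − f(r_i)/f′(r_i) mod 7^{i+2}, where f′(x) = 3x². Iterate:
  r_0 = 1 (mod 7)
  r_1 = 43 (mod 49)
  r_2 = 288 (mod 343)
  r_3 = 2003 (mod 2401)
Final: r = 2003 with f(r) ≡ 0 mod 7^4.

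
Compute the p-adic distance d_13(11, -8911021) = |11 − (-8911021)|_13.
d_13(11, -8911021) = 1/371293

Step 1 — x − y = 11 − (-8911021) = 8911032. Step 2 — v_13(8911032) = 5 (factor: 8911032 = (13^5 · 24); the sign does not affect v_p). Step 3 — |x − y|_13 = 13^{-5} = 1/371293.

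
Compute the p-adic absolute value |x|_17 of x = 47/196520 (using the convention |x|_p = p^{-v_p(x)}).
|47/196520|_17 = 4913

Step 1 — compute v_17(x) by factoring powers of 17 out of the numerator and denominator: v_17(47/196520) = -3. Step 2 — apply |x|_p = p^{-v_p(x)} = 17^{3} = 4913.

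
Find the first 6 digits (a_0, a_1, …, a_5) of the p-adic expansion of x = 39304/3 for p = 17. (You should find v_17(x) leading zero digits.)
(a_0, …, a_5) = (0, 0, 0, 14, 5, 11)

v_17(39304/3) = 3, so a_0 = ... = a_2 = 0. Factor out: x = 17^3 · u with u = 8/3 a unit in ℤ_17. Expand u iteratively via a_{v+i} = u_i mod 17, u_{i+1} = (u_i − a_{v+i})/17:
  u_0 = 8/3;  a_3 = 14;  u_1 = (u_0 − 14)/17 = -2/3
  u_1 = -2/3;  a_4 = 5;  u_2 = (u_1 − 5)/17 = -1/3
  u_2 = -1/3;  a_5 = 11;  u_3 = (u_2 − 11)/17 = -2/3
Digits: (0, 0, 0, 14, 5, 11).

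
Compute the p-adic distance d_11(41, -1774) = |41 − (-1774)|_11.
d_11(41, -1774) = 1/121

Step 1 — x − y = 41 − (-1774) = 1815. Step 2 — v_11(1815) = 2 (factor: 1815 = (11^2 · 15); the sign does not affect v_p). Step 3 — |x − y|_11 = 11^{-2} = 1/121.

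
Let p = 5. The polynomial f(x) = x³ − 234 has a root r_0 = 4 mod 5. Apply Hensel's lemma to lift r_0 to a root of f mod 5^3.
r_2 = 19 (mod 125)

Hensel: r_{i+1} = r_i − f(r_i)/f′(r_i) mod 5^{i+2}, where f′(x) = 3x². Iterate:
  r_0 = 4 (mod 5)
  r_1 = 19 (mod 25)
  r_2 = 19 (mod 125)
Final: r = 19 with f(r) ≡ 0 mod 5^3.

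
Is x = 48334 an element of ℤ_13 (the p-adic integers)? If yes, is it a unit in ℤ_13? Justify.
x ∈ ℤ_13 but not a unit; v_13(x) = 3 > 0

ℤ_13 = {x ∈ ℚ_13 : v_13(x) ≥ 0} and ℤ_13^× = {x ∈ ℤ_13 : v_13(x) = 0}. Here v_13(48334) = v_13(num) − v_13(den) = 3; compare against these criteria.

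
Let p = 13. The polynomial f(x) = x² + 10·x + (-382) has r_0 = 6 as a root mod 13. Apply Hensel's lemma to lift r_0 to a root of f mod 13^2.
r_1 = 19 (mod 169)

Hensel: r_{i+1} = r_i − f(r_i)·(f′(r_i))^{-1} mod 13^{i+2}, f′(x) = 2x + 10. Iterate:
  r_0 = 6 (mod 13)
  r_1 = 19 (mod 169)
Final: r = 19 satisfies f(r) ≡ 0 mod 13^2.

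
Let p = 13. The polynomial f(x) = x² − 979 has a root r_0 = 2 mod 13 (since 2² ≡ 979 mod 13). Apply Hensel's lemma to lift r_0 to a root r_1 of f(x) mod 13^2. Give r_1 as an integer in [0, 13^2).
r_1 = 119 (mod 169)

Hensel's recurrence: r_{i+1} = r_i − f(r_i)·(f′(r_i))^{-1} mod 13^{i+2}, with f′(x) = 2x. Iterate:
  r_0 = 2 (mod 13)
  r_1 = 119 (mod 169)
Final: r_1 = 119, and one checks f(r_1) ≡ 0 mod 13^2.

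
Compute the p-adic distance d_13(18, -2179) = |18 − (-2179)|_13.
d_13(18, -2179) = 1/2197

Step 1 — x − y = 18 − (-2179) = 2197. Step 2 — v_13(2197) = 3 (factor: 2197 = (13^3 · 1); the sign does not affect v_p). Step 3 — |x − y|_13 = 13^{-3} = 1/2197.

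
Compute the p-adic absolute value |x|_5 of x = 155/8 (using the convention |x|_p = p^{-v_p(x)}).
|155/8|_5 = 1/5

Step 1 — compute v_5(x) by factoring powers of 5 out of the numerator and denominator: v_5(155/8) = 1. Step 2 — apply |x|_p = p^{-v_p(x)} = 5^{-1} = 1/5.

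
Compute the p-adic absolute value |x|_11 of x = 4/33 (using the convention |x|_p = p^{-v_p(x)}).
|4/33|_11 = 11

Step 1 — compute v_11(x) by factoring powers of 11 out of the numerator and denominator: v_11(4/33) = -1. Step 2 — apply |x|_p = p^{-v_p(x)} = 11^{1} = 11.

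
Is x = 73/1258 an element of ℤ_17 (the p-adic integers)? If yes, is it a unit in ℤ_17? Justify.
x ∉ ℤ_17 (v_17(x) = -1 < 0)

ℤ_17 = {x ∈ ℚ_17 : v_17(x) ≥ 0} and ℤ_17^× = {x ∈ ℤ_17 : v_17(x) = 0}. Here v_17(73/1258) = v_17(num) − v_17(den) = -1; compare against these criteria.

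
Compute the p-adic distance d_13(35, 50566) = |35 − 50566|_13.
d_13(35, 50566) = 1/2197

Step 1 — x − y = 35 − 50566 = -50531. Step 2 — v_13(-50531) = 3 (factor: -50531 = −(13^3 · 23); the sign does not affect v_p). Step 3 — |x − y|_13 = 13^{-3} = 1/2197.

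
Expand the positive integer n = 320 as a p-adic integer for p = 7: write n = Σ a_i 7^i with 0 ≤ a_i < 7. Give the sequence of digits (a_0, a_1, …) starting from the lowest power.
(a_0, a_1, …) = (5, 3, 6)

Repeated division by 7 gives the digits low-to-high: 320 = 5 + 3·7^1 + 6·7^2. Digit sequence: (5, 3, 6).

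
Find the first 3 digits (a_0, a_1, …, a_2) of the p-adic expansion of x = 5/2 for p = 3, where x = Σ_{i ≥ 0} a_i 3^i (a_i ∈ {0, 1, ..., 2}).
(a_0, …, a_2) = (1, 2, 1)

v_3(5/2) = 0 (numerator and denominator both coprime to 3), so x ∈ ℤ_3^×. Compute digits iteratively via a_i = x_i mod 3, x_{i+1} = (x_i − a_i)/3, with x_0 = x:
  x_0 = 5/2;  a_0 = 1;  x_1 = (x_0 − 1)/3 = 1/2
  x_1 = 1/2;  a_1 = 2;  x_2 = (x_1 − 2)/3 = -1/2
  x_2 = -1/2;  a_2 = 1;  x_3 = (x_2 − 1)/3 = -1/2
Digits: (1, 2, 1).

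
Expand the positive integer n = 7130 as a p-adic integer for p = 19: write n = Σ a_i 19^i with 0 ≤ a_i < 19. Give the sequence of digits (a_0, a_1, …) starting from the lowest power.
(a_0, a_1, …) = (5, 14, 0, 1)

Repeated division by 19 gives the digits low-to-high: 7130 = 5 + 14·19^1 + 1·19^3. Digit sequence: (5, 14, 0, 1).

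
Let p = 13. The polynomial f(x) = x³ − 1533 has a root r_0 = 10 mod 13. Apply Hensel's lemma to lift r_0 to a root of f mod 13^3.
r_2 = 1050 (mod 2197)

Hensel: r_{i+1} = r_i − f(r_i)/f′(r_i) mod 13^{i+2}, where f′(x) = 3x². Iterate:
  r_0 = 10 (mod 13)
  r_1 = 36 (mod 169)
  r_2 = 1050 (mod 2197)
Final: r = 1050 with f(r) ≡ 0 mod 13^3.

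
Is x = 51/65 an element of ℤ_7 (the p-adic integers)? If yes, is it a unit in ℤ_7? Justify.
x ∈ ℤ_7^× (unit); v_7(x) = 0

ℤ_7 = {x ∈ ℚ_7 : v_7(x) ≥ 0} and ℤ_7^× = {x ∈ ℤ_7 : v_7(x) = 0}. Here v_7(51/65) = v_7(num) − v_7(den) = 0; compare against these criteria.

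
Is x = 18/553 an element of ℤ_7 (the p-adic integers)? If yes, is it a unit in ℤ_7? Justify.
x ∉ ℤ_7 (v_7(x) = -1 < 0)

ℤ_7 = {x ∈ ℚ_7 : v_7(x) ≥ 0} and ℤ_7^× = {x ∈ ℤ_7 : v_7(x) = 0}. Here v_7(18/553) = v_7(num) − v_7(den) = -1; compare against these criteria.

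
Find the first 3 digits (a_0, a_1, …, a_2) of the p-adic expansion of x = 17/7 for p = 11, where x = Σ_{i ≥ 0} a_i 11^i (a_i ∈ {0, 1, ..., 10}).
(a_0, …, a_2) = (4, 3, 6)

v_11(17/7) = 0 (numerator and denominator both coprime to 11), so x ∈ ℤ_11^×. Compute digits iteratively via a_i = x_i mod 11, x_{i+1} = (x_i − a_i)/11, with x_0 = x:
  x_0 = 17/7;  a_0 = 4;  x_1 = (x_0 − 4)/11 = -1/7
  x_1 = -1/7;  a_1 = 3;  x_2 = (x_1 − 3)/11 = -2/7
  x_2 = -2/7;  a_2 = 6;  x_3 = (x_2 − 6)/11 = -4/7
Digits: (4, 3, 6).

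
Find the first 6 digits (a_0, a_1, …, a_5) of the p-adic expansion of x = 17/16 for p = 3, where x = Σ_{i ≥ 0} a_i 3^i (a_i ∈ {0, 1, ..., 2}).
(a_0, …, a_5) = (2, 1, 2, 2, 0, 1)

v_3(17/16) = 0 (numerator and denominator both coprime to 3), so x ∈ ℤ_3^×. Compute digits iteratively via a_i = x_i mod 3, x_{i+1} = (x_i − a_i)/3, with x_0 = x:
  x_0 = 17/16;  a_0 = 2;  x_1 = (x_0 − 2)/3 = -5/16
  x_1 = -5/16;  a_1 = 1;  x_2 = (x_1 − 1)/3 = -7/16
  x_2 = -7/16;  a_2 = 2;  x_3 = (x_2 − 2)/3 = -13/16
  x_3 = -13/16;  a_3 = 2;  x_4 = (x_3 − 2)/3 = -15/16
  x_4 = -15/16;  a_4 = 0;  x_5 = (x_4 − 0)/3 = -5/16
  x_5 = -5/16;  a_5 = 1;  x_6 = (x_5 − 1)/3 = -7/16
Digits: (2, 1, 2, 2, 0, 1).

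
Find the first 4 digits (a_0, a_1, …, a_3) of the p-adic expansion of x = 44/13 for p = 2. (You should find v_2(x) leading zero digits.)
(a_0, …, a_3) = (0, 0, 1, 1)

v_2(44/13) = 2, so a_0 = ... = a_1 = 0. Factor out: x = 2^2 · u with u = 11/13 a unit in ℤ_2. Expand u iteratively via a_{v+i} = u_i mod 2, u_{i+1} = (u_i − a_{v+i})/2:
  u_0 = 11/13;  a_2 = 1;  u_1 = (u_0 − 1)/2 = -1/13
  u_1 = -1/13;  a_3 = 1;  u_2 = (u_1 − 1)/2 = -7/13
Digits: (0, 0, 1, 1).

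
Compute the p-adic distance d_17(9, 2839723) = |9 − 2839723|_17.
d_17(9, 2839723) = 1/1419857

Step 1 — x − y = 9 − 2839723 = -2839714. Step 2 — v_17(-2839714) = 5 (factor: -2839714 = −(17^5 · 2); the sign does not affect v_p). Step 3 — |x − y|_17 = 17^{-5} = 1/1419857.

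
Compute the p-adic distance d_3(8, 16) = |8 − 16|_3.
d_3(8, 16) = 1

Step 1 — x − y = 8 − 16 = -8. Step 2 — v_3(-8) = 0 (factor: -8 = −(3^0 · 8); the sign does not affect v_p). Step 3 — |x − y|_3 = 3^{0} = 1.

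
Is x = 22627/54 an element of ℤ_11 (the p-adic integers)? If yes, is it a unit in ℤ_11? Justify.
x ∈ ℤ_11 but not a unit; v_11(x) = 3 > 0

ℤ_11 = {x ∈ ℚ_11 : v_11(x) ≥ 0} and ℤ_11^× = {x ∈ ℤ_11 : v_11(x) = 0}. Here v_11(22627/54) = v_11(num) − v_11(den) = 3; compare against these criteria.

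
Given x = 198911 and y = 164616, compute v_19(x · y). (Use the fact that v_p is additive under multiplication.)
v_19(32743933176) = 6

v_p(x) = 3 (factor: 198911 = 19^3 · 29); v_p(y) = 3 (factor: 164616 = 19^3 · 24). Additivity: v_p(xy) = v_p(x) + v_p(y) = 3 + 3 = 6. (Direct check: xy = 32743933176 = 19^6 · (696).)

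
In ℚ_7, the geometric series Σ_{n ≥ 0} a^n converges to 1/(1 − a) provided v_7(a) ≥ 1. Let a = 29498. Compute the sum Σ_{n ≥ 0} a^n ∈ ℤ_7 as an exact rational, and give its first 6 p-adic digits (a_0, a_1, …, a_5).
Σ a^n = 1/(1 − a) = -1/29497;  first 6 digits = (1, 0, 0, 2, 5, 1)

v_7(a) = 3 ≥ 1, so the series converges in ℤ_7 to 1/(1 − a) = 1/(1 − 29498) = -1/29497. Expand this rational in ℤ_7: compute digits iteratively via d_i = x_i mod 7, x_{i+1} = (x_i − d_i)/7. The first 6 digits are (1, 0, 0, 2, 5, 1).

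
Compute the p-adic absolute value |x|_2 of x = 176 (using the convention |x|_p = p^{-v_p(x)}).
|176|_2 = 1/16

Step 1 — compute v_2(x) by factoring powers of 2 out of the numerator and denominator: v_2(176) = 4. Step 2 — apply |x|_p = p^{-v_p(x)} = 2^{-4} = 1/16.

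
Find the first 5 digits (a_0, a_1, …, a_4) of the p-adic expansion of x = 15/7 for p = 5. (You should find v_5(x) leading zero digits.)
(a_0, …, a_4) = (0, 4, 0, 2, 1)

v_5(15/7) = 1, so a_0 = ... = a_0 = 0. Factor out: x = 5^1 · u with u = 3/7 a unit in ℤ_5. Expand u iteratively via a_{v+i} = u_i mod 5, u_{i+1} = (u_i − a_{v+i})/5:
  u_0 = 3/7;  a_1 = 4;  u_1 = (u_0 − 4)/5 = -5/7
  u_1 = -5/7;  a_2 = 0;  u_2 = (u_1 − 0)/5 = -1/7
  u_2 = -1/7;  a_3 = 2;  u_3 = (u_2 − 2)/5 = -3/7
  u_3 = -3/7;  a_4 = 1;  u_4 = (u_3 − 1)/5 = -2/7
Digits: (0, 4, 0, 2, 1).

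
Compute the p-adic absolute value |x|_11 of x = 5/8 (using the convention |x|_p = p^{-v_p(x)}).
|5/8|_11 = 1

Step 1 — compute v_11(x) by factoring powers of 11 out of the numerator and denominator: v_11(5/8) = 0. Step 2 — apply |x|_p = p^{-v_p(x)} = 11^{0} = 1.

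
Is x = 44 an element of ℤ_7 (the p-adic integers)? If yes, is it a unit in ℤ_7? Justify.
x ∈ ℤ_7^× (unit); v_7(x) = 0

ℤ_7 = {x ∈ ℚ_7 : v_7(x) ≥ 0} and ℤ_7^× = {x ∈ ℤ_7 : v_7(x) = 0}. Here v_7(44) = v_7(num) − v_7(den) = 0; compare against these criteria.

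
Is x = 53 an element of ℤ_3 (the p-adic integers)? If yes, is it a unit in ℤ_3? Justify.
x ∈ ℤ_3^× (unit); v_3(x) = 0

ℤ_3 = {x ∈ ℚ_3 : v_3(x) ≥ 0} and ℤ_3^× = {x ∈ ℤ_3 : v_3(x) = 0}. Here v_3(53) = v_3(num) − v_3(den) = 0; compare against these criteria.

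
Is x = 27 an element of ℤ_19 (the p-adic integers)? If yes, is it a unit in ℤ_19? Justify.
x ∈ ℤ_19^× (unit); v_19(x) = 0

ℤ_19 = {x ∈ ℚ_19 : v_19(x) ≥ 0} and ℤ_19^× = {x ∈ ℤ_19 : v_19(x) = 0}. Here v_19(27) = v_19(num) − v_19(den) = 0; compare against these criteria.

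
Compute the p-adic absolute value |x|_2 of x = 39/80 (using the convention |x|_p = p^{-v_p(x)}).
|39/80|_2 = 16

Step 1 — compute v_2(x) by factoring powers of 2 out of the numerator and denominator: v_2(39/80) = -4. Step 2 — apply |x|_p = p^{-v_p(x)} = 2^{4} = 16.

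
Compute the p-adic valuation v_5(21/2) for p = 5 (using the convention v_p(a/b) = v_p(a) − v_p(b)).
v_5(21/2) = 0

Factor powers of 5 from the numerator and denominator of the reduced fraction: 21 = 5^0 · 21 and 2 = 5^0 · 2. Apply v_p(a/b) = v_p(a) − v_p(b): v_5(21/2) = 0 − 0 = 0.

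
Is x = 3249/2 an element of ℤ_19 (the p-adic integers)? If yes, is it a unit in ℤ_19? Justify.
x ∈ ℤ_19 but not a unit; v_19(x) = 2 > 0

ℤ_19 = {x ∈ ℚ_19 : v_19(x) ≥ 0} and ℤ_19^× = {x ∈ ℤ_19 : v_19(x) = 0}. Here v_19(3249/2) = v_19(num) − v_19(den) = 2; compare against these criteria.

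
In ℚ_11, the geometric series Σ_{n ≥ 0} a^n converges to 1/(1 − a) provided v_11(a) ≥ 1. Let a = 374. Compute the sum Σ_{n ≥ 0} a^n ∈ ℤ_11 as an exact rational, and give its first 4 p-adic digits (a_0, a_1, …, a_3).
Σ a^n = 1/(1 − a) = -1/373;  first 4 digits = (1, 1, 4, 7)

v_11(a) = 1 ≥ 1, so the series converges in ℤ_11 to 1/(1 − a) = 1/(1 − 374) = -1/373. Expand this rational in ℤ_11: compute digits iteratively via d_i = x_i mod 11, x_{i+1} = (x_i − d_i)/11. The first 4 digits are (1, 1, 4, 7).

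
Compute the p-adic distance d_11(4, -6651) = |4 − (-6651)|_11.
d_11(4, -6651) = 1/1331

Step 1 — x − y = 4 − (-6651) = 6655. Step 2 — v_11(6655) = 3 (factor: 6655 = (11^3 · 5); the sign does not affect v_p). Step 3 — |x − y|_11 = 11^{-3} = 1/1331.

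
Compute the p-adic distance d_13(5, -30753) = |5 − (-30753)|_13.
d_13(5, -30753) = 1/2197

Step 1 — x − y = 5 − (-30753) = 30758. Step 2 — v_13(30758) = 3 (factor: 30758 = (13^3 · 14); the sign does not affect v_p). Step 3 — |x − y|_13 = 13^{-3} = 1/2197.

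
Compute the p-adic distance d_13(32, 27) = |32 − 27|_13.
d_13(32, 27) = 1

Step 1 — x − y = 32 − 27 = 5. Step 2 — v_13(5) = 0 (factor: 5 = (13^0 · 5); the sign does not affect v_p). Step 3 — |x − y|_13 = 13^{0} = 1.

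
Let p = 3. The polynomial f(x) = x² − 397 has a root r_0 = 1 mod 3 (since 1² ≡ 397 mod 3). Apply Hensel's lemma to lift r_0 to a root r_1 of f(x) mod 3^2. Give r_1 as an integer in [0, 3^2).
r_1 = 1 (mod 9)

Hensel's recurrence: r_{i+1} = r_i − f(r_i)·(f′(r_i))^{-1} mod 3^{i+2}, with f′(x) = 2x. Iterate:
  r_0 = 1 (mod 3)
  r_1 = 1 (mod 9)
Final: r_1 = 1, and one checks f(r_1) ≡ 0 mod 3^2.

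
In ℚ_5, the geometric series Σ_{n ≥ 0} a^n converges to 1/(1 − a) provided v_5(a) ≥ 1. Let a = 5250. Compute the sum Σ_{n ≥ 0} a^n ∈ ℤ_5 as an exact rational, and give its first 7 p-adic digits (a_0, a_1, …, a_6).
Σ a^n = 1/(1 − a) = -1/5249;  first 7 digits = (1, 0, 0, 2, 3, 1, 4)

v_5(a) = 3 ≥ 1, so the series converges in ℤ_5 to 1/(1 − a) = 1/(1 − 5250) = -1/5249. Expand this rational in ℤ_5: compute digits iteratively via d_i = x_i mod 5, x_{i+1} = (x_i − d_i)/5. The first 7 digits are (1, 0, 0, 2, 3, 1, 4).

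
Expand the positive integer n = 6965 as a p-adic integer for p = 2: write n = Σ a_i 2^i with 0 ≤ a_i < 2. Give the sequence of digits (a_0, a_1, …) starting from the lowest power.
(a_0, a_1, …) = (1, 0, 1, 0, 1, 1, 0, 0, 1, 1, 0, 1, 1)

Repeated division by 2 gives the digits low-to-high: 6965 = 1 + 1·2^2 + 1·2^4 + 1·2^5 + 1·2^8 + 1·2^9 + 1·2^11 + 1·2^12. Digit sequence: (1, 0, 1, 0, 1, 1, 0, 0, 1, 1, 0, 1, 1).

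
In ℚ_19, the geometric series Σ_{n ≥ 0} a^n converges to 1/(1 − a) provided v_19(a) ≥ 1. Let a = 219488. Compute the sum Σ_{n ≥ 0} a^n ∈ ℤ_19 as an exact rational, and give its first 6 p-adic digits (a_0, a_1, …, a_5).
Σ a^n = 1/(1 − a) = -1/219487;  first 6 digits = (1, 0, 0, 13, 1, 0)

v_19(a) = 3 ≥ 1, so the series converges in ℤ_19 to 1/(1 − a) = 1/(1 − 219488) = -1/219487. Expand this rational in ℤ_19: compute digits iteratively via d_i = x_i mod 19, x_{i+1} = (x_i − d_i)/19. The first 6 digits are (1, 0, 0, 13, 1, 0).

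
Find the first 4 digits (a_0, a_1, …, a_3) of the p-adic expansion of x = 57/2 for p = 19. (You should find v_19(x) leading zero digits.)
(a_0, …, a_3) = (0, 11, 9, 9)

v_19(57/2) = 1, so a_0 = ... = a_0 = 0. Factor out: x = 19^1 · u with u = 3/2 a unit in ℤ_19. Expand u iteratively via a_{v+i} = u_i mod 19, u_{i+1} = (u_i − a_{v+i})/19:
  u_0 = 3/2;  a_1 = 11;  u_1 = (u_0 − 11)/19 = -1/2
  u_1 = -1/2;  a_2 = 9;  u_2 = (u_1 − 9)/19 = -1/2
  u_2 = -1/2;  a_3 = 9;  u_3 = (u_2 − 9)/19 = -1/2
Digits: (0, 11, 9, 9).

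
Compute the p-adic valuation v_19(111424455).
v_19(111424455) = 5

v_19(n) is the largest exponent k such that 19^k divides n. Factor out: 111424455 = 19^5 · 45. (Sign doesn't affect v_p.) So v_19(111424455) = 5.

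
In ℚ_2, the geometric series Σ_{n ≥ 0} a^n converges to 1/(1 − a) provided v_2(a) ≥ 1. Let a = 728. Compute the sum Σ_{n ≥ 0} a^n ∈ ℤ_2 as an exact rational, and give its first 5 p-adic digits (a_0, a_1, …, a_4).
Σ a^n = 1/(1 − a) = -1/727;  first 5 digits = (1, 0, 0, 1, 1)

v_2(a) = 3 ≥ 1, so the series converges in ℤ_2 to 1/(1 − a) = 1/(1 − 728) = -1/727. Expand this rational in ℤ_2: compute digits iteratively via d_i = x_i mod 2, x_{i+1} = (x_i − d_i)/2. The first 5 digits are (1, 0, 0, 1, 1).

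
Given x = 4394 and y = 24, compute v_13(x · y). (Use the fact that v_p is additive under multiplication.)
v_13(105456) = 3

v_p(x) = 3 (factor: 4394 = 13^3 · 2); v_p(y) = 0 (factor: 24 = 13^0 · 24). Additivity: v_p(xy) = v_p(x) + v_p(y) = 3 + 0 = 3. (Direct check: xy = 105456 = 13^3 · (48).)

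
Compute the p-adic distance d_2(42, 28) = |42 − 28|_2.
d_2(42, 28) = 1/2

Step 1 — x − y = 42 − 28 = 14. Step 2 — v_2(14) = 1 (factor: 14 = (2^1 · 7); the sign does not affect v_p). Step 3 — |x − y|_2 = 2^{-1} = 1/2.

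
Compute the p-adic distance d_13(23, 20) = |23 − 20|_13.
d_13(23, 20) = 1

Step 1 — x − y = 23 − 20 = 3. Step 2 — v_13(3) = 0 (factor: 3 = (13^0 · 3); the sign does not affect v_p). Step 3 — |x − y|_13 = 13^{0} = 1.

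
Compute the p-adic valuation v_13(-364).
v_13(-364) = 1

v_13(n) is the largest exponent k such that 13^k divides n. Factor out: -364 = -13^1 · 28. (Sign doesn't affect v_p.) So v_13(-364) = 1.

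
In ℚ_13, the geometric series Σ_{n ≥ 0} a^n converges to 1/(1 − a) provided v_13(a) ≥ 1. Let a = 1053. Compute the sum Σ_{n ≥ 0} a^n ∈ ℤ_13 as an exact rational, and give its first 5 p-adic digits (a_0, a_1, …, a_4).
Σ a^n = 1/(1 − a) = -1/1052;  first 5 digits = (1, 3, 2, 12, 10)

v_13(a) = 1 ≥ 1, so the series converges in ℤ_13 to 1/(1 − a) = 1/(1 − 1053) = -1/1052. Expand this rational in ℤ_13: compute digits iteratively via d_i = x_i mod 13, x_{i+1} = (x_i − d_i)/13. The first 5 digits are (1, 3, 2, 12, 10).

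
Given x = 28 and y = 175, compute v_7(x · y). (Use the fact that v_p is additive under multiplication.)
v_7(4900) = 2

v_p(x) = 1 (factor: 28 = 7^1 · 4); v_p(y) = 1 (factor: 175 = 7^1 · 25). Additivity: v_p(xy) = v_p(x) + v_p(y) = 1 + 1 = 2. (Direct check: xy = 4900 = 7^2 · (100).)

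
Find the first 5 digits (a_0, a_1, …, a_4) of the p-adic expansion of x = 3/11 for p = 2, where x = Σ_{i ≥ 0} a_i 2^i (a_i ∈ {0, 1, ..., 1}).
(a_0, …, a_4) = (1, 0, 0, 1, 0)

v_2(3/11) = 0 (numerator and denominator both coprime to 2), so x ∈ ℤ_2^×. Compute digits iteratively via a_i = x_i mod 2, x_{i+1} = (x_i − a_i)/2, with x_0 = x:
  x_0 = 3/11;  a_0 = 1;  x_1 = (x_0 − 1)/2 = -4/11
  x_1 = -4/11;  a_1 = 0;  x_2 = (x_1 − 0)/2 = -2/11
  x_2 = -2/11;  a_2 = 0;  x_3 = (x_2 − 0)/2 = -1/11
  x_3 = -1/11;  a_3 = 1;  x_4 = (x_3 − 1)/2 = -6/11
  x_4 = -6/11;  a_4 = 0;  x_5 = (x_4 − 0)/2 = -3/11
Digits: (1, 0, 0, 1, 0).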